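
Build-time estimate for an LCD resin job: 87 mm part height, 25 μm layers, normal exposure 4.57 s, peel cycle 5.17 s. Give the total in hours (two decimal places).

9.42 hours

Layer count = ceil(87 / 0.025) = 3480.
Each layer takes = 4.57 + 5.17, so 9.74 s.
Build time: 3480 × 9.74 s = 33895.2 s, i.e. 9.42 hours.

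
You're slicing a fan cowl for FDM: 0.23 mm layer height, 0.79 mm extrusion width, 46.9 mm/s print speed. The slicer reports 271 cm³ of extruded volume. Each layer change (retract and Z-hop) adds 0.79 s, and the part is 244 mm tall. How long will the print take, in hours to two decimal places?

9.07 hours

Bead cross-section = 0.23 × 0.79, so 0.1817 mm².
Toolpath length = 271 cm³ / 0.1817 mm² = 271000 / 0.1817 = 1491469.5 mm.
Extrusion time = 1491469.5 / 46.9, so 31801.1 s.
Layers = ⌈244/0.23⌉ = 1061.
Non-print overhead: 1061 × 0.79 → 838.19 s.
Total = 31801.1 + 838.19 = 32639.29 s = 9.07 hours.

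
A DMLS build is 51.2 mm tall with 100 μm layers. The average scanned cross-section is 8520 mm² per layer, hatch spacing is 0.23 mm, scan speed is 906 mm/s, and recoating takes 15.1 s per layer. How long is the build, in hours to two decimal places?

7.96 hours

Layer count = ceil(51.2 / 0.1) = 512.
Hatch length per layer = 8520 / 0.23 = 37043.5 mm.
Scan time per layer = 37043.5 / 906, so 40.8869 s.
Layer cycle: 40.8869 + 15.1 → 55.9869 s.
512 layers × 55.9869 s/layer = 28665.2928 s, i.e. 7.96 hours.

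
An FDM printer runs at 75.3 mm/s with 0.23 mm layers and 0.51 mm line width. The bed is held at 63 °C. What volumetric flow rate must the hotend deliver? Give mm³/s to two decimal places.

8.83

Extrusion cross-section: 0.23 × 0.51 → 0.1173 mm².
Volumetric flow = 75.3 × 0.1173 = 8.83 mm³/s.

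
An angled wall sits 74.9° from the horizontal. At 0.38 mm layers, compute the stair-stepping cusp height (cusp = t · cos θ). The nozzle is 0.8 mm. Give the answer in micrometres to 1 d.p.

99.0 μm

Cusp = layer height × cos(74.9°) = 0.38 × 0.2605 = 0.09899 mm = 99.0 μm.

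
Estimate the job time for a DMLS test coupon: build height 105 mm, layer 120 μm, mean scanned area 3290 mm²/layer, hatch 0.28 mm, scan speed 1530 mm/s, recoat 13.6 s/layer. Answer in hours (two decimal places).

Number of layers: 105 / 0.12 → 875 (rounded up).
Hatch length per layer = 3290 / 0.28, so 11750 mm.
Per-layer scan time = 11750 / 1530, so 7.6797 s.
Time per layer = 7.6797 + 13.6 = 21.2797 s.
Total: 875 × 21.2797 s = 18619.7375 s → 5.17 hours.

5.17 hours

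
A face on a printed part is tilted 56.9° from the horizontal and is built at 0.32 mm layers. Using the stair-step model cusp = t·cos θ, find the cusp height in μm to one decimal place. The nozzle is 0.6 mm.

cos(56.9°) = 0.5461, so cusp = 0.32 × 0.5461 = 0.174752 mm → 174.8 μm.

174.8 μm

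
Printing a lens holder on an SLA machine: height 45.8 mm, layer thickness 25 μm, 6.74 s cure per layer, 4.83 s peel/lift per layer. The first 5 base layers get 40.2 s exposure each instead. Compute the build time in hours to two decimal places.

5.93 hours

Layers = ⌈45.8/0.025⌉ = 1832.
Bottom layers: 5 × (40.2 + 4.83) → 225.15 s.
Regular layers = 1827 × (6.74 + 4.83) = 21138.39 s.
Sum: 225.15 + 21138.39 = 21363.54 s → 5.93 hours.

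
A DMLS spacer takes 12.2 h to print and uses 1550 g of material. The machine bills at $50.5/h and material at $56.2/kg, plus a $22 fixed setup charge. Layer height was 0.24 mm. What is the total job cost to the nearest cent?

$725.21

Machine-time cost: 50.5 × 12.2 → $616.10.
Material charge = 56.2 × 1550/1000, so $87.11.
Adding setup: 616.10 + 87.11 + 22 → $725.21.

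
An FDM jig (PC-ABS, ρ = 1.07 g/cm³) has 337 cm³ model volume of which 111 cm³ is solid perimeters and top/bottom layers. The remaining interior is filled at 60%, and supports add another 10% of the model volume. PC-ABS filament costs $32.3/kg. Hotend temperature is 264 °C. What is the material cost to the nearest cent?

Volume inside the shell = 337 − 111 = 226 cm³.
Infill deposited = 0.60 × 226, so 135.6 cm³.
Support = 0.10 × 337 = 33.7 cm³.
Deposited volume = 111 + 135.6 + 33.7, so 280.3 cm³.
Mass = 280.3 × 1.07 = 299.921 g.
At $32.3/kg: 299.921/1000 × 32.3 = $9.69.

$9.69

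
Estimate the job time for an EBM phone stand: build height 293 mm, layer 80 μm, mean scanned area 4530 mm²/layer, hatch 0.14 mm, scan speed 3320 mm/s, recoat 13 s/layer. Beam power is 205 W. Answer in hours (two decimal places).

23.14 hours

Layer count = ceil(293 / 0.08) = 3663.
Per-layer scan distance = 4530 / 0.14 = 32357.1 mm.
Beam time per layer = 32357.1 / 3320 = 9.7461 s.
Layer cycle: 9.7461 + 13 → 22.7461 s.
Build time = 3663 × 22.7461 = 83318.9643 s = 23.14 hours.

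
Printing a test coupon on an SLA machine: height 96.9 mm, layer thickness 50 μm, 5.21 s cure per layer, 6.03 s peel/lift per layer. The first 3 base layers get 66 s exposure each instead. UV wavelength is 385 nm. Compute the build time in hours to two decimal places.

Number of layers: 96.9 / 0.05 → 1938 (rounded up).
Base layers: 3 × (66 + 6.03) → 216.09 s.
Remaining layers: 1935 × (5.21 + 6.03) → 21749.4 s.
Total = 216.09 + 21749.4 = 21965.49 s = 6.10 hours.

6.10 hours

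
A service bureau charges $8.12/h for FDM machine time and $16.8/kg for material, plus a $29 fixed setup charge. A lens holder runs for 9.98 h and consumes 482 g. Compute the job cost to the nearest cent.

Machine-time cost = 8.12 × 9.98, so $81.0376.
Material charge: 16.8 × 482/1000 → $8.0976.
Total = 81.0376 + 8.0976 + 29 = 118.1352 ≈ $118.14.

$118.14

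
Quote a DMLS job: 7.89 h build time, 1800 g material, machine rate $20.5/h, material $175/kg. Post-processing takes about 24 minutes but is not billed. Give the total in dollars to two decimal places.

Machine cost = 20.5 × 7.89 = $161.745.
Material cost = 175 × 1800/1000, so $315.00.
Total = 161.745 + 315.00 = 476.745 ≈ $476.75.

$476.75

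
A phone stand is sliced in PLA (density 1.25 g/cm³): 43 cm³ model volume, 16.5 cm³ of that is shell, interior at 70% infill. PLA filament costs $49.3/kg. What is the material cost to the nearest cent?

Interior volume: 43 − 16.5 → 26.5 cm³.
Infill volume = 0.70 × 26.5 = 18.55 cm³.
Total extruded = 16.5 + 18.55, so 35.05 cm³.
Mass: 35.05 × 1.25 → 43.8125 g.
Cost = 43.8125 g / 1000 × $49.3/kg = $2.16.

$2.16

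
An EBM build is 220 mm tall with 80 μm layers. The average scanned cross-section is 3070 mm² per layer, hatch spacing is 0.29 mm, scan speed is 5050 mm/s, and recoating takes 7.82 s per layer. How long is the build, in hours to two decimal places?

Layers = ⌈220/0.08⌉ = 2750.
Hatch length per layer = 3070 / 0.29, so 10586.2 mm.
Beam time per layer = 10586.2 / 5050, so 2.0963 s.
Layer cycle = 2.0963 + 7.82 = 9.9163 s.
2750 layers × 9.9163 s/layer = 27269.825 s, i.e. 7.57 hours.

7.57 hours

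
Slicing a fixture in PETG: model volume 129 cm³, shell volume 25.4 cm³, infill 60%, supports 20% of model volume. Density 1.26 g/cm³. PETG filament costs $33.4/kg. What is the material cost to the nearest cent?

$4.77

Infill region = 129 − 25.4 = 103.6 cm³.
Infill volume: 0.60 × 103.6 → 62.16 cm³.
Support = 0.20 × 129, so 25.8 cm³.
Deposited volume = 25.4 + 62.16 + 25.8 = 113.36 cm³.
Mass = 113.36 × 1.26 = 142.8336 g.
At $33.4/kg: 142.8336/1000 × 33.4 = $4.77.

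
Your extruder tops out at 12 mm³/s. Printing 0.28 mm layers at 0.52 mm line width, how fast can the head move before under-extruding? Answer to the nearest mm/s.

82 mm/s

Bead cross-section = 0.28 × 0.52, so 0.1456 mm².
v_max = Q/A = 12/0.1456 = 82.42 mm/s → 82 mm/s.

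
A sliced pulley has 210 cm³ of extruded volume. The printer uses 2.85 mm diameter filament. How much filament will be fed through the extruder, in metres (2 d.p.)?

A = π r² = π × 1.425² = 6.3794 mm².
Length = 210 cm³ / 6.3794 mm² = 210000 / 6.3794 = 32918.46 mm = 32.92 m.

32.92 m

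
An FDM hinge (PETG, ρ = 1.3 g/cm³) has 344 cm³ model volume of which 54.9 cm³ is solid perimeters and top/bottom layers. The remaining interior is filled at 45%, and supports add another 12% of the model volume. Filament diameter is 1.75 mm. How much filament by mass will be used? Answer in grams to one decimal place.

294.2 g

Interior volume = 344 − 54.9, so 289.1 cm³.
Infill deposited: 0.45 × 289.1 → 130.095 cm³.
Support: 0.12 × 344 → 41.28 cm³.
Deposited volume = 54.9 + 130.095 + 41.28 = 226.275 cm³.
Mass: 226.275 × 1.3 → 294.1575 g.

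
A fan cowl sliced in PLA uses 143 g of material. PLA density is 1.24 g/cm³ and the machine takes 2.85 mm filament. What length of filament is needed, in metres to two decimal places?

Volume = 143 g / 1.24 g·cm⁻³ = 115.3226 cm³ = 115322.6 mm³.
Filament cross-section = π × (2.85/2)² = 6.3794 mm².
L = V/A = 115322.6/6.3794 = 18077.34 mm → 18.08 m.

18.08 m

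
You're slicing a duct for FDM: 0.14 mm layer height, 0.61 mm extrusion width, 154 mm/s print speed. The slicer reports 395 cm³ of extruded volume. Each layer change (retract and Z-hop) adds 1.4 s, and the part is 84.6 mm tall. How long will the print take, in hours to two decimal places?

Bead cross-section = 0.14 × 0.61, so 0.0854 mm².
Path length: 395000 mm³ / 0.0854 mm² → 4625292.7 mm.
Extrusion time = 4625292.7 / 154, so 30034.4 s.
Layer count = ceil(84.6 / 0.14) = 605.
Layer-change overhead: 605 × 1.4 → 847 s.
Altogether 30034.4 + 847 = 30881.4 s, i.e. 8.58 hours.

8.58 hours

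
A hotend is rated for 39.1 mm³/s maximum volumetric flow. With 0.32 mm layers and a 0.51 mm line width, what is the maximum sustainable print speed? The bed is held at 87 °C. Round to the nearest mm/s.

Bead cross-section = 0.32 × 0.51 = 0.1632 mm².
v_max = Q/A = 39.1/0.1632 = 239.58 mm/s → 240 mm/s.

240 mm/s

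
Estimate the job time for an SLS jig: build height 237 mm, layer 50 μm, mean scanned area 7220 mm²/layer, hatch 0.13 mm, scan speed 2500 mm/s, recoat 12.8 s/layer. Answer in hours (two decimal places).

Number of layers: 237 / 0.05 → 4740 (rounded up).
Per-layer scan distance = 7220 / 0.13, so 55538.5 mm.
Scan time per layer: 55538.5 / 2500 → 22.2154 s.
Per-layer time = 22.2154 + 12.8 = 35.0154 s.
Total: 4740 × 35.0154 s = 165972.996 s → 46.10 hours.

46.10 hours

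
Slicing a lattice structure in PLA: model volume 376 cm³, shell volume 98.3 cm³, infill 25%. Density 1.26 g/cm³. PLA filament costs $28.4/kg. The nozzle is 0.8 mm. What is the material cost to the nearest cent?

$6.00

Volume inside the shell = 376 − 98.3 = 277.7 cm³.
Infill volume: 0.25 × 277.7 → 69.425 cm³.
Total extruded = 98.3 + 69.425 = 167.725 cm³.
Mass = 167.725 × 1.26 = 211.3335 g.
Cost = 211.3335 g / 1000 × $28.4/kg = $6.00.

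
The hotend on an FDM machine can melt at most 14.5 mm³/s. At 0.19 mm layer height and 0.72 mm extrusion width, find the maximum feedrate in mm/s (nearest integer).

106 mm/s

Extrusion cross-section = 0.19 × 0.72 = 0.1368 mm².
v_max = Q/A = 14.5/0.1368 = 105.99 mm/s → 106 mm/s.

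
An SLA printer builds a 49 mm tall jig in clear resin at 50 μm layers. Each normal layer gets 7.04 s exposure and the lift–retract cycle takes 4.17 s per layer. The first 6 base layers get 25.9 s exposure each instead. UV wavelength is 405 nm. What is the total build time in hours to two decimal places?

Layer count = ceil(49 / 0.05) = 980.
Bottom layers: 6 × (25.9 + 4.17) → 180.42 s.
Regular layers: 974 × (7.04 + 4.17) → 10918.54 s.
Total = 180.42 + 10918.54 = 11098.96 s = 3.08 hours.

3.08 hours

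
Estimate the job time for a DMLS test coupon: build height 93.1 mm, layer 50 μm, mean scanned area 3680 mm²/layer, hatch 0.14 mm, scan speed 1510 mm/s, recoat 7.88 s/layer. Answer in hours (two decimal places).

13.08 hours

Number of layers: 93.1 / 0.05 → 1862 (rounded up).
Hatch length per layer = 3680 / 0.14 = 26285.7 mm.
Laser time per layer = 26285.7 / 1510 = 17.4077 s.
Per-layer time: 17.4077 + 7.88 → 25.2877 s.
Total: 1862 × 25.2877 s = 47085.6974 s → 13.08 hours.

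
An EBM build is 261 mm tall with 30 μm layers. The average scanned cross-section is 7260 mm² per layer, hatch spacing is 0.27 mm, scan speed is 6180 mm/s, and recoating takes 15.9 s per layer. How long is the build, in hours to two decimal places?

48.94 hours

Layer count = ceil(261 / 0.03) = 8700.
Hatch length per layer = 7260 / 0.27 = 26888.9 mm.
Scan time per layer: 26888.9 / 6180 → 4.351 s.
Layer cycle: 4.351 + 15.9 → 20.251 s.
Total: 8700 × 20.251 s = 176183.7 s → 48.94 hours.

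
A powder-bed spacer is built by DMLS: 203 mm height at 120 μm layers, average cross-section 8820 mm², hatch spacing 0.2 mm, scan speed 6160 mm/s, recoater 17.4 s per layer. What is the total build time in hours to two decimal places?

Layer count = ceil(203 / 0.12) = 1692.
Hatch length per layer = 8820 / 0.2 = 44100 mm.
Laser time per layer = 44100 / 6160, so 7.1591 s.
Time per layer: 7.1591 + 17.4 → 24.5591 s.
Build time = 1692 × 24.5591 = 41553.9972 s = 11.54 hours.

11.54 hours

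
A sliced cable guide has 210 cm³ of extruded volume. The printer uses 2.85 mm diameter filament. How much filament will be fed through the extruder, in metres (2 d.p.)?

32.92 m

Cross-section of 2.85 mm filament: π·(2.85/2)² = 6.3794 mm².
L = 210000 mm³ / 6.3794 mm² = 32918.46 mm, i.e. 32.92 m.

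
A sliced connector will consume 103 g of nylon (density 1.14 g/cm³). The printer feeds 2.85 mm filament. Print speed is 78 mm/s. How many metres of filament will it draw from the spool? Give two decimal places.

14.16 m

Volume = 103 g / 1.14 g·cm⁻³ = 90.3509 cm³ = 90350.9 mm³.
Filament cross-section = π × (2.85/2)² = 6.3794 mm².
L = V/A = 90350.9/6.3794 = 14162.92 mm → 14.16 m.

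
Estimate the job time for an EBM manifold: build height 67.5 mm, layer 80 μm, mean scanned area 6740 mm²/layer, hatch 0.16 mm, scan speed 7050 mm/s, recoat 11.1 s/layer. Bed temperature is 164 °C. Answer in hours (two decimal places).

Layers = ⌈67.5/0.08⌉ = 844.
Hatch length per layer: 6740 / 0.16 → 42125 mm.
Per-layer scan time: 42125 / 7050 → 5.9752 s.
Time per layer = 5.9752 + 11.1, so 17.0752 s.
844 layers × 17.0752 s/layer = 14411.4688 s, i.e. 4.00 hours.

4.00 hours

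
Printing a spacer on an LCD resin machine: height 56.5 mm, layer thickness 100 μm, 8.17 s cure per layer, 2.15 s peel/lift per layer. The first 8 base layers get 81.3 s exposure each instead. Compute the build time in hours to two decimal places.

Layer count = ceil(56.5 / 0.1) = 565.
Base layers = 8 × (81.3 + 2.15) = 667.6 s.
Regular layers = 557 × (8.17 + 2.15), so 5748.24 s.
Sum: 667.6 + 5748.24 = 6415.84 s → 1.78 hours.

1.78 hours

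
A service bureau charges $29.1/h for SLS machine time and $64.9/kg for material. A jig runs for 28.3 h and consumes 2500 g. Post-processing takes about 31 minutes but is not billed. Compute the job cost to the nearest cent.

Machine-time cost = 29.1 × 28.3 = $823.53.
Feedstock cost = 64.9 × 2500/1000 = $162.25.
Job cost: 823.53 + 162.25 = $985.78.

$985.78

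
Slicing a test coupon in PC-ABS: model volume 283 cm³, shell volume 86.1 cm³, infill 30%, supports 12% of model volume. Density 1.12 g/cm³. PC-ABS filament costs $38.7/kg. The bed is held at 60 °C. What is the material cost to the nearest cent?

$7.76

Volume inside the shell = 283 − 86.1 = 196.9 cm³.
Infill deposited = 0.30 × 196.9, so 59.07 cm³.
Support: 0.12 × 283 → 33.96 cm³.
Total printed volume = 86.1 + 59.07 + 33.96, so 179.13 cm³.
Mass = 179.13 × 1.12, so 200.6256 g.
At $38.7/kg: 200.6256/1000 × 38.7 = $7.76.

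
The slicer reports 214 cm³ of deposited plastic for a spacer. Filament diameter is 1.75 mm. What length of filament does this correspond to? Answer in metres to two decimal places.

88.97 m

Filament cross-section = π × (1.75/2)² = 2.4053 mm².
L = 214000 mm³ / 2.4053 mm² = 88970.19 mm, i.e. 88.97 m.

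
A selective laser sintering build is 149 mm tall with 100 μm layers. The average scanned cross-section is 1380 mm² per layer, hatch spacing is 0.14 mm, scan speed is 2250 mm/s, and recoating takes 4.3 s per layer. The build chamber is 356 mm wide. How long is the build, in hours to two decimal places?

3.59 hours

Layer count = ceil(149 / 0.1) = 1490.
Hatch length per layer = 1380 / 0.14 = 9857.1 mm.
Per-layer scan time = 9857.1 / 2250, so 4.3809 s.
Time per layer: 4.3809 + 4.3 → 8.6809 s.
1490 layers × 8.6809 s/layer = 12934.541 s, i.e. 3.59 hours.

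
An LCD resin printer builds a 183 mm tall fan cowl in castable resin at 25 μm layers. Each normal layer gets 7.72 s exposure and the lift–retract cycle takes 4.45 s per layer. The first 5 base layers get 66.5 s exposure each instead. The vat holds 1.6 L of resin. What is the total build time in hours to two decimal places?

24.83 hours

Number of layers: 183 / 0.025 → 7320 (rounded up).
Base layers = 5 × (66.5 + 4.45) = 354.75 s.
Normal layers = 7315 × (7.72 + 4.45), so 89023.55 s.
Total = 354.75 + 89023.55 = 89378.3 s = 24.83 hours.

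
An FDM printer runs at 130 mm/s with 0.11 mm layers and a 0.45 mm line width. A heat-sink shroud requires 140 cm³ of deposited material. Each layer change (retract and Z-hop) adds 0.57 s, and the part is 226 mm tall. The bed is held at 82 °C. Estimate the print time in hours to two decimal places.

6.37 hours

Line area = 0.11 × 0.45, so 0.0495 mm².
Total extruded path = 140000/0.0495 = 2828282.8 mm.
Extrusion time = 2828282.8 / 130, so 21756 s.
Layers = ⌈226/0.11⌉ = 2055.
Layer-change overhead: 2055 × 0.57 → 1171.35 s.
Total = 21756 + 1171.35 = 22927.35 s = 6.37 hours.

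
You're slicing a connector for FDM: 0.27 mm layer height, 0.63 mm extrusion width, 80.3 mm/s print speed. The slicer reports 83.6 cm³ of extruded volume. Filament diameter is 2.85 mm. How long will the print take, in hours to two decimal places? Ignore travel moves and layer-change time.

1.70 hours

Line area: 0.27 × 0.63 → 0.1701 mm².
Path length: 83600 mm³ / 0.1701 mm² → 491475.6 mm.
Time extruding: 491475.6 / 80.3 → 6120.5 s.
Converting: 6120.5 s = 1.70 hours.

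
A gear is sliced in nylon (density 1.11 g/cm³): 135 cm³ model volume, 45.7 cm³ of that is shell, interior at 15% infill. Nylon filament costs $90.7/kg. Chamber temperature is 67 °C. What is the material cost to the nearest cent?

$5.95

Interior volume = 135 − 45.7 = 89.3 cm³.
Infill deposited = 0.15 × 89.3 = 13.395 cm³.
Deposited volume = 45.7 + 13.395, so 59.095 cm³.
Mass = 59.095 × 1.11, so 65.59545 g.
Cost = 65.59545 g / 1000 × $90.7/kg = $5.95.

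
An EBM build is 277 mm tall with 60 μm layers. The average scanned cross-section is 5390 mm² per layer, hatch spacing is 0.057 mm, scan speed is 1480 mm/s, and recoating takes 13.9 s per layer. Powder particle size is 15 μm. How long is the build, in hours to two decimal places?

Layers = ⌈277/0.06⌉ = 4617.
Per-layer scan distance: 5390 / 0.057 → 94561.4 mm.
Per-layer scan time = 94561.4 / 1480 = 63.8928 s.
Per-layer time = 63.8928 + 13.9, so 77.7928 s.
4617 layers × 77.7928 s/layer = 359169.3576 s, i.e. 99.77 hours.

99.77 hours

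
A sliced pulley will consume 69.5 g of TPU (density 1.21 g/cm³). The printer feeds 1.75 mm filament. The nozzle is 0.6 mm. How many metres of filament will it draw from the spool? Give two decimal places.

23.88 m

Volume = 69.5 g / 1.21 g·cm⁻³ = 57.438 cm³ = 57438 mm³.
A = π r² = π × 0.875² = 2.4053 mm².
Length = 57438 / 2.4053 = 23879.77 mm = 23.88 m.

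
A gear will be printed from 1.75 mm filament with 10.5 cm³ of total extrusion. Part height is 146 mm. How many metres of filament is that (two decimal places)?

A = π r² = π × 0.875² = 2.4053 mm².
Length = 10.5 cm³ / 2.4053 mm² = 10500 / 2.4053 = 4365.36 mm = 4.37 m.

4.37 m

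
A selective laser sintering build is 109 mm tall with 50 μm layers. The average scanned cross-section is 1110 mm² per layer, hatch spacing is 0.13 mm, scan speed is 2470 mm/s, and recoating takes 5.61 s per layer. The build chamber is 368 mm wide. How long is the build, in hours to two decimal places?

Number of layers: 109 / 0.05 → 2180 (rounded up).
Hatch length per layer: 1110 / 0.13 → 8538.5 mm.
Scan time per layer = 8538.5 / 2470 = 3.4569 s.
Layer cycle = 3.4569 + 5.61, so 9.0669 s.
Total: 2180 × 9.0669 s = 19765.842 s → 5.49 hours.

5.49 hours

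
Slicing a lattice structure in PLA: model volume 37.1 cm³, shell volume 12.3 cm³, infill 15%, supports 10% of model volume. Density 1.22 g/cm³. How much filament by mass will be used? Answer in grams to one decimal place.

24.1 g

Interior volume: 37.1 − 12.3 → 24.8 cm³.
Infill deposited = 0.15 × 24.8 = 3.72 cm³.
Support = 0.10 × 37.1 = 3.71 cm³.
Total extruded: 12.3 + 3.72 + 3.71 → 19.73 cm³.
Mass: 19.73 × 1.22 → 24.0706 g.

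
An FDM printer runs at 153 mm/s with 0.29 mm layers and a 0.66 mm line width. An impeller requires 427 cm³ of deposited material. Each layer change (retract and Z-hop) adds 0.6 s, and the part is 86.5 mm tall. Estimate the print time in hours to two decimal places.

Line area = 0.29 × 0.66 = 0.1914 mm².
Path length: 427000 mm³ / 0.1914 mm² → 2230930 mm.
Time extruding = 2230930 / 153 = 14581.2 s.
Layer count = ceil(86.5 / 0.29) = 299.
Z-hop total = 299 × 0.6, so 179.4 s.
Altogether 14581.2 + 179.4 = 14760.6 s, i.e. 4.10 hours.

4.10 hours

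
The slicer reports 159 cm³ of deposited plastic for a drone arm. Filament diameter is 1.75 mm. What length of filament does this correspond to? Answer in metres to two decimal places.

66.10 m

Cross-section of 1.75 mm filament: π·(1.75/2)² = 2.4053 mm².
L = 159000 mm³ / 2.4053 mm² = 66104.02 mm, i.e. 66.10 m.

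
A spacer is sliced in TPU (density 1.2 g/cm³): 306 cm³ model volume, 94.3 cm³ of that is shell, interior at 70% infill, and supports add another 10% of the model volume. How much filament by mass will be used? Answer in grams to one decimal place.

Infill region: 306 − 94.3 → 211.7 cm³.
Infill volume = 0.70 × 211.7, so 148.19 cm³.
Support = 0.10 × 306 = 30.6 cm³.
Total printed volume: 94.3 + 148.19 + 30.6 → 273.09 cm³.
Mass: 273.09 × 1.2 → 327.708 g.

327.7 g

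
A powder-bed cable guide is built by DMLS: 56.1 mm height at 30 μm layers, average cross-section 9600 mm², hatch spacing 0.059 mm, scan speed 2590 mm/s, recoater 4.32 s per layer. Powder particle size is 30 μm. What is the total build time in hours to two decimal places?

Layer count = ceil(56.1 / 0.03) = 1870.
Hatch length per layer = 9600 / 0.059, so 162711.9 mm.
Laser time per layer = 162711.9 / 2590 = 62.8231 s.
Time per layer = 62.8231 + 4.32, so 67.1431 s.
Build time = 1870 × 67.1431 = 125557.597 s = 34.88 hours.

34.88 hours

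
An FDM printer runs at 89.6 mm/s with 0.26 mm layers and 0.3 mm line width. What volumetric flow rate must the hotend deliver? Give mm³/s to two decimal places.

6.99

A = 0.26 × 0.3, so 0.078 mm².
Q = v·A = 89.6 × 0.078 = 6.99 mm³/s.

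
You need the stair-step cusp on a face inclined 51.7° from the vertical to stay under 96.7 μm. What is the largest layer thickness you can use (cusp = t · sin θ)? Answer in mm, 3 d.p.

0.123 mm

sin(51.7°) = 0.7848; t_max = 0.0967/0.7848 = 0.123 mm.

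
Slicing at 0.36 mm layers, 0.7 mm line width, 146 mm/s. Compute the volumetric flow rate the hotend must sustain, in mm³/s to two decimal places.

36.79

A = 0.36 × 0.7, so 0.252 mm².
Volumetric flow = 146 × 0.252 = 36.79 mm³/s.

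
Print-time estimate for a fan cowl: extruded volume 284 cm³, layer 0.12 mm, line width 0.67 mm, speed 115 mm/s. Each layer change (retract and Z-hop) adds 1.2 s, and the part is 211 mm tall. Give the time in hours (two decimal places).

Extrusion cross-section = 0.12 × 0.67 = 0.0804 mm².
Total extruded path = 284000/0.0804 = 3532338.3 mm.
Time extruding = 3532338.3 / 115 = 30716 s.
Layers = ⌈211/0.12⌉ = 1759.
Z-hop total = 1759 × 1.2 = 2110.8 s.
Altogether 30716 + 2110.8 = 32826.8 s, i.e. 9.12 hours.

9.12 hours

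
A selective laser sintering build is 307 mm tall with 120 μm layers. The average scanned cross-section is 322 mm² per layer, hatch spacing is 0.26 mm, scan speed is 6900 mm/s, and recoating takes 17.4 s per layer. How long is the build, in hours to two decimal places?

12.50 hours

Number of layers: 307 / 0.12 → 2559 (rounded up).
Scan path per layer = 322 / 0.26 = 1238.5 mm.
Scan time per layer: 1238.5 / 6900 → 0.1795 s.
Time per layer = 0.1795 + 17.4, so 17.5795 s.
Build time = 2559 × 17.5795 = 44985.9405 s = 12.50 hours.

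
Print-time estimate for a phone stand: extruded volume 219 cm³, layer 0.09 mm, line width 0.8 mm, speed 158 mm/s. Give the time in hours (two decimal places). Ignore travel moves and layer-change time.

5.35 hours

Extrusion cross-section = 0.09 × 0.8, so 0.072 mm².
Toolpath length = 219 cm³ / 0.072 mm² = 219000 / 0.072 = 3041666.7 mm.
Print-move time: 3041666.7 / 158 → 19251.1 s.
In the requested units: 19251.1 s = 5.35 hours.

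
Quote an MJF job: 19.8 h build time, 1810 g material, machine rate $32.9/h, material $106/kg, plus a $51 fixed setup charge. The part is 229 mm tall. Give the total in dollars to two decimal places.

Machine cost: 32.9 × 19.8 → $651.42.
Material charge = 106 × 1810/1000 = $191.86.
Total = 651.42 + 191.86 + 51 = $894.28.

$894.28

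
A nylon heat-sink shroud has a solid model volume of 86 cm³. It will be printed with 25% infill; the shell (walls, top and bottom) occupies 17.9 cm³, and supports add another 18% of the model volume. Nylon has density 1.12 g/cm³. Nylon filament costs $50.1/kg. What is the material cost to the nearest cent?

$2.83

Interior volume = 86 − 17.9 = 68.1 cm³.
Infill volume = 0.25 × 68.1 = 17.025 cm³.
Support = 0.18 × 86 = 15.48 cm³.
Total extruded = 17.9 + 17.025 + 15.48 = 50.405 cm³.
Mass = 50.405 × 1.12 = 56.4536 g.
Cost = 56.4536 g / 1000 × $50.1/kg = $2.83.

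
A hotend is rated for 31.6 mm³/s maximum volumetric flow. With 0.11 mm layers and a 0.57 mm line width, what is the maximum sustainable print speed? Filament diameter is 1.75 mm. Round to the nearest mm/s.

504 mm/s

Extrusion cross-section = 0.11 × 0.57, so 0.0627 mm².
v_max = Q/A = 31.6/0.0627 = 503.99 mm/s → 504 mm/s.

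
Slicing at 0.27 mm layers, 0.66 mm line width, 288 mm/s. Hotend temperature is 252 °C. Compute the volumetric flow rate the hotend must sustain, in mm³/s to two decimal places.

A = 0.27 × 0.66, so 0.1782 mm².
Q = v·A = 288 × 0.1782 = 51.32 mm³/s.

51.32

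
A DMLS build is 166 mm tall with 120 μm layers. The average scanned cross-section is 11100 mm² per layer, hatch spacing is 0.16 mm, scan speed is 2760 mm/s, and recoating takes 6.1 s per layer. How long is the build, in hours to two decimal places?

Number of layers: 166 / 0.12 → 1384 (rounded up).
Per-layer scan distance = 11100 / 0.16, so 69375 mm.
Laser time per layer = 69375 / 2760 = 25.1359 s.
Time per layer: 25.1359 + 6.1 → 31.2359 s.
1384 layers × 31.2359 s/layer = 43230.4856 s, i.e. 12.01 hours.

12.01 hours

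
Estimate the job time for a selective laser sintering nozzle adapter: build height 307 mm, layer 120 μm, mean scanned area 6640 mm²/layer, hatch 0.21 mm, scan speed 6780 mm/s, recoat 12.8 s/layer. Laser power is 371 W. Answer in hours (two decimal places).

12.41 hours

Layers = ⌈307/0.12⌉ = 2559.
Per-layer scan distance = 6640 / 0.21 = 31619 mm.
Per-layer scan time: 31619 / 6780 → 4.6636 s.
Layer cycle: 4.6636 + 12.8 → 17.4636 s.
2559 layers × 17.4636 s/layer = 44689.3524 s, i.e. 12.41 hours.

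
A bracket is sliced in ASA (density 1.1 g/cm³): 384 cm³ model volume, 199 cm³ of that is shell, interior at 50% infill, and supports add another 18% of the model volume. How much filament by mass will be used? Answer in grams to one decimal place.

Interior volume: 384 − 199 → 185 cm³.
Infill volume: 0.50 × 185 → 92.5 cm³.
Support = 0.18 × 384 = 69.12 cm³.
Total printed volume: 199 + 92.5 + 69.12 → 360.62 cm³.
Mass = 360.62 × 1.1, so 396.682 g.

396.7 g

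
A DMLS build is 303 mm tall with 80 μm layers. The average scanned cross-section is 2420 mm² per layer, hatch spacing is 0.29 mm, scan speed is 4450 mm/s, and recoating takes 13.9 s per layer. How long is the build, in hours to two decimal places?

Layers = ⌈303/0.08⌉ = 3788.
Per-layer scan distance = 2420 / 0.29, so 8344.8 mm.
Scan time per layer = 8344.8 / 4450 = 1.8752 s.
Time per layer = 1.8752 + 13.9 = 15.7752 s.
Total: 3788 × 15.7752 s = 59756.4576 s → 16.60 hours.

16.60 hours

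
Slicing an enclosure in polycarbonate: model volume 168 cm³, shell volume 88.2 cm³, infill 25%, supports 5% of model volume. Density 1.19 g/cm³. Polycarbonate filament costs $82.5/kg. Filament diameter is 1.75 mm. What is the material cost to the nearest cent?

$11.44

Volume inside the shell = 168 − 88.2, so 79.8 cm³.
Deposited infill = 0.25 × 79.8, so 19.95 cm³.
Support = 0.05 × 168 = 8.4 cm³.
Total extruded = 88.2 + 19.95 + 8.4, so 116.55 cm³.
Mass: 116.55 × 1.19 → 138.6945 g.
Cost = 138.6945 g / 1000 × $82.5/kg = $11.44.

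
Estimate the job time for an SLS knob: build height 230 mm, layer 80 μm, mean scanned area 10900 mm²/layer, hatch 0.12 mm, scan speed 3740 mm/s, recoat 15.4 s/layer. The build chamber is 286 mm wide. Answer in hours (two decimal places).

Layer count = ceil(230 / 0.08) = 2875.
Per-layer scan distance: 10900 / 0.12 → 90833.3 mm.
Scan time per layer: 90833.3 / 3740 → 24.287 s.
Layer cycle: 24.287 + 15.4 → 39.687 s.
2875 layers × 39.687 s/layer = 114100.125 s, i.e. 31.69 hours.

31.69 hours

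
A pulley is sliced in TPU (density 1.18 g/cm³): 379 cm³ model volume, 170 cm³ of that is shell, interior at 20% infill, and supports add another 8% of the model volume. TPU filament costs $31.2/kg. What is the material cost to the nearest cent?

Interior volume = 379 − 170 = 209 cm³.
Deposited infill: 0.20 × 209 → 41.8 cm³.
Support = 0.08 × 379 = 30.32 cm³.
Deposited volume = 170 + 41.8 + 30.32, so 242.12 cm³.
Mass = 242.12 × 1.18, so 285.7016 g.
At $31.2/kg: 285.7016/1000 × 31.2 = $8.91.

$8.91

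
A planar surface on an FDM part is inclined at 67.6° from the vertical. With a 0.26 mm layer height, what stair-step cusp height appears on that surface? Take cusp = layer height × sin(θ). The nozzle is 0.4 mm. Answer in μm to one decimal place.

240.4 μm

Cusp = layer height × sin(67.6°) = 0.26 × 0.9245 = 0.24037 mm = 240.4 μm.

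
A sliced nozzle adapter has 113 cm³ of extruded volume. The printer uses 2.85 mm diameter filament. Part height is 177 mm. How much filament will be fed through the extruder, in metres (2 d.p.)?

17.71 m

Filament cross-section = π × (2.85/2)² = 6.3794 mm².
L = 113000 mm³ / 6.3794 mm² = 17713.26 mm, i.e. 17.71 m.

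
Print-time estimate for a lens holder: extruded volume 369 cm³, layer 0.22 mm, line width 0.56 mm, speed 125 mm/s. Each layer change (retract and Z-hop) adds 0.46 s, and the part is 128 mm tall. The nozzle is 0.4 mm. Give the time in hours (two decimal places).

Bead cross-section = 0.22 × 0.56 = 0.1232 mm².
Toolpath length = 369 cm³ / 0.1232 mm² = 369000 / 0.1232 = 2995129.9 mm.
Print-move time = 2995129.9 / 125, so 23961 s.
Layers = ⌈128/0.22⌉ = 582.
Layer-change overhead = 582 × 0.46 = 267.72 s.
Altogether 23961 + 267.72 = 24228.72 s, i.e. 6.73 hours.

6.73 hours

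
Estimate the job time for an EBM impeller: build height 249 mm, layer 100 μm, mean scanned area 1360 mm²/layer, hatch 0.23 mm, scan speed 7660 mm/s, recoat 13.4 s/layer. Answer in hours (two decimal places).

9.80 hours

Number of layers: 249 / 0.1 → 2490 (rounded up).
Hatch length per layer = 1360 / 0.23 = 5913 mm.
Scan time per layer = 5913 / 7660, so 0.7719 s.
Layer cycle = 0.7719 + 13.4, so 14.1719 s.
Build time = 2490 × 14.1719 = 35288.031 s = 9.80 hours.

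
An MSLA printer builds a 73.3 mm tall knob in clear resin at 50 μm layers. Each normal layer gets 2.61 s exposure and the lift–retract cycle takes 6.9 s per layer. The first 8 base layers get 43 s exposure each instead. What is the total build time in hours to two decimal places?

3.96 hours

Layer count = ceil(73.3 / 0.05) = 1466.
Base layers = 8 × (43 + 6.9), so 399.2 s.
Regular layers = 1458 × (2.61 + 6.9) = 13865.58 s.
Total = 399.2 + 13865.58 = 14264.78 s = 3.96 hours.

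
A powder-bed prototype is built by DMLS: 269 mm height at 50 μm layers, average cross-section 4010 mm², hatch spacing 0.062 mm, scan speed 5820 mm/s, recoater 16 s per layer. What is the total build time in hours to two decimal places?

40.52 hours

Number of layers: 269 / 0.05 → 5380 (rounded up).
Scan path per layer: 4010 / 0.062 → 64677.4 mm.
Per-layer scan time: 64677.4 / 5820 → 11.113 s.
Per-layer time = 11.113 + 16, so 27.113 s.
Build time = 5380 × 27.113 = 145867.94 s = 40.52 hours.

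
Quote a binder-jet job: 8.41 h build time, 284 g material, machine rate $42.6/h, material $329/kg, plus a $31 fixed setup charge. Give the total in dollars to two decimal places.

Machine-time cost = 42.6 × 8.41, so $358.266.
Material charge = 329 × 284/1000 = $93.436.
Adding setup: 358.266 + 93.436 + 31 → 482.702 ≈ $482.70.

$482.70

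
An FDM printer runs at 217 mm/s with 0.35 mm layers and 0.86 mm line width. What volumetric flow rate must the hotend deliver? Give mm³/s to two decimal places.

A: 0.35 × 0.86 → 0.301 mm².
Q = v·A = 217 × 0.301 = 65.32 mm³/s.

65.32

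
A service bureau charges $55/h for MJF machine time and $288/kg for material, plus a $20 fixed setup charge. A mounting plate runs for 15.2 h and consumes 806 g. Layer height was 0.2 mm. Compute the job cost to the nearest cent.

$1088.13

Machine cost = 55 × 15.2 = $836.00.
Material cost: 288 × 806/1000 → $232.128.
Adding setup: 836.00 + 232.128 + 20 → 1088.128 ≈ $1088.13.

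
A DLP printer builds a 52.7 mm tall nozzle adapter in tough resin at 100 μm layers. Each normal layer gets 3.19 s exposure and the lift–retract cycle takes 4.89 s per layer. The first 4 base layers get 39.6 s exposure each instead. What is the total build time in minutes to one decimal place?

Layer count = ceil(52.7 / 0.1) = 527.
Burn-in layers: 4 × (39.6 + 4.89) → 177.96 s.
Remaining layers = 523 × (3.19 + 4.89) = 4225.84 s.
Total = 177.96 + 4225.84 = 4403.8 s = 73.4 minutes.

73.4 minutes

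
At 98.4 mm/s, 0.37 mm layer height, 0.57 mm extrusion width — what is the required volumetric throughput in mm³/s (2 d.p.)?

20.75

A: 0.37 × 0.57 → 0.2109 mm².
Volumetric flow = 98.4 × 0.2109 = 20.75 mm³/s.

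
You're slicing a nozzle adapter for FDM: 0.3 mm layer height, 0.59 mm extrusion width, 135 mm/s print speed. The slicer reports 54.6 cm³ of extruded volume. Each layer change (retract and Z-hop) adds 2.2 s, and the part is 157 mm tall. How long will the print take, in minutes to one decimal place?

57.3 minutes

Line area: 0.3 × 0.59 → 0.177 mm².
Path length: 54600 mm³ / 0.177 mm² → 308474.6 mm.
Extrusion time = 308474.6 / 135, so 2285 s.
Layers = ⌈157/0.3⌉ = 524.
Non-print overhead: 524 × 2.2 → 1152.8 s.
Total = 2285 + 1152.8 = 3437.8 s = 57.3 minutes.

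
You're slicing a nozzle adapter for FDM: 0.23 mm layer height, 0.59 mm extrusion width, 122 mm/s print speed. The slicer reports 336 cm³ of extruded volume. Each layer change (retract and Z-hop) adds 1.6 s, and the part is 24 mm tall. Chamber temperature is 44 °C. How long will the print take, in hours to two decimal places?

Line area = 0.23 × 0.59, so 0.1357 mm².
Total extruded path = 336000/0.1357 = 2476050.1 mm.
Time extruding: 2476050.1 / 122 → 20295.5 s.
Number of layers: 24 / 0.23 → 105 (rounded up).
Layer-change overhead = 105 × 1.6, so 168 s.
Total = 20295.5 + 168 = 20463.5 s = 5.68 hours.

5.68 hours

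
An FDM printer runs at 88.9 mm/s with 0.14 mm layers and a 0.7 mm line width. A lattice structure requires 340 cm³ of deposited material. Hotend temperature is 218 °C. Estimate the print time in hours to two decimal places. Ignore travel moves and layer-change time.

10.84 hours

Bead cross-section = 0.14 × 0.7 = 0.098 mm².
Path length: 340000 mm³ / 0.098 mm² → 3469387.8 mm.
Time extruding: 3469387.8 / 88.9 → 39025.7 s.
That's 39025.7 s → 10.84 hours.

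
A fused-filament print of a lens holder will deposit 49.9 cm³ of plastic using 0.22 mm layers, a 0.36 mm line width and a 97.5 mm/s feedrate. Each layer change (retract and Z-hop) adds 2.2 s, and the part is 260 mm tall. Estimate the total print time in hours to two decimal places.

2.52 hours

Extrusion cross-section: 0.22 × 0.36 → 0.0792 mm².
Path length: 49900 mm³ / 0.0792 mm² → 630050.5 mm.
Print-move time: 630050.5 / 97.5 → 6462.1 s.
Layers = ⌈260/0.22⌉ = 1182.
Layer-change overhead = 1182 × 2.2 = 2600.4 s.
Total = 6462.1 + 2600.4 = 9062.5 s = 2.52 hours.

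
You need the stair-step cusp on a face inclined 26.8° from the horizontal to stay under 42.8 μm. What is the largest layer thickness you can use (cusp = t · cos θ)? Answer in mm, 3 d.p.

0.048 mm

Layer height = cusp / cos(26.8°) = 0.0428 / 0.8926 = 0.048 mm.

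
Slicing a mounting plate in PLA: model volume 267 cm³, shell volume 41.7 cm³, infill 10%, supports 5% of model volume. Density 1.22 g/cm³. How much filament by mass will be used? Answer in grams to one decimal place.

94.6 g

Infill region = 267 − 41.7 = 225.3 cm³.
Infill deposited = 0.10 × 225.3 = 22.53 cm³.
Support = 0.05 × 267, so 13.35 cm³.
Deposited volume = 41.7 + 22.53 + 13.35, so 77.58 cm³.
Mass: 77.58 × 1.22 → 94.6476 g.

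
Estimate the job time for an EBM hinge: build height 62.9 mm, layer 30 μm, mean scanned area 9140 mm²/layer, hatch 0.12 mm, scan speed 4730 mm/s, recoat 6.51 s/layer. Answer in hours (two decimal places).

13.17 hours

Layers = ⌈62.9/0.03⌉ = 2097.
Hatch length per layer = 9140 / 0.12 = 76166.7 mm.
Scan time per layer: 76166.7 / 4730 → 16.1029 s.
Time per layer = 16.1029 + 6.51, so 22.6129 s.
Build time = 2097 × 22.6129 = 47419.2513 s = 13.17 hours.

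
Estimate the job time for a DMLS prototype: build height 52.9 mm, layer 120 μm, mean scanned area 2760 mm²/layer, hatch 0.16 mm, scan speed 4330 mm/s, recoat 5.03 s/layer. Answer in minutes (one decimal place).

66.3 minutes

Layer count = ceil(52.9 / 0.12) = 441.
Per-layer scan distance = 2760 / 0.16 = 17250 mm.
Per-layer scan time: 17250 / 4330 → 3.9838 s.
Per-layer time: 3.9838 + 5.03 → 9.0138 s.
441 layers × 9.0138 s/layer = 3975.0858 s, i.e. 66.3 minutes.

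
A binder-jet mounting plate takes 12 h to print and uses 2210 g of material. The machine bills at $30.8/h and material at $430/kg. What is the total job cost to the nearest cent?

Time charge: 30.8 × 12 → $369.60.
Feedstock cost = 430 × 2210/1000 = $950.30.
Job cost: 369.60 + 950.30 = $1319.90.

$1319.90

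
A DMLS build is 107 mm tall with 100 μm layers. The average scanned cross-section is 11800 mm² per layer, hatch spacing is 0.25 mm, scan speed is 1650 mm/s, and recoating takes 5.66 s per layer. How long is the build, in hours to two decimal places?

10.18 hours

Layers = ⌈107/0.1⌉ = 1070.
Per-layer scan distance = 11800 / 0.25 = 47200 mm.
Per-layer scan time = 47200 / 1650, so 28.6061 s.
Layer cycle = 28.6061 + 5.66 = 34.2661 s.
Total: 1070 × 34.2661 s = 36664.727 s → 10.18 hours.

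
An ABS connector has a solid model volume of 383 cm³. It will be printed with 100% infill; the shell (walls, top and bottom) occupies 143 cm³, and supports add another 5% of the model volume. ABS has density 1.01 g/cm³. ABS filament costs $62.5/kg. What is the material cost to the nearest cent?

Volume inside the shell = 383 − 143 = 240 cm³.
Infill volume: 1.00 × 240 → 240 cm³.
Support = 0.05 × 383 = 19.15 cm³.
Total extruded = 143 + 240 + 19.15 = 402.15 cm³.
Mass: 402.15 × 1.01 → 406.1715 g.
Cost = 406.1715 g / 1000 × $62.5/kg = $25.39.

$25.39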